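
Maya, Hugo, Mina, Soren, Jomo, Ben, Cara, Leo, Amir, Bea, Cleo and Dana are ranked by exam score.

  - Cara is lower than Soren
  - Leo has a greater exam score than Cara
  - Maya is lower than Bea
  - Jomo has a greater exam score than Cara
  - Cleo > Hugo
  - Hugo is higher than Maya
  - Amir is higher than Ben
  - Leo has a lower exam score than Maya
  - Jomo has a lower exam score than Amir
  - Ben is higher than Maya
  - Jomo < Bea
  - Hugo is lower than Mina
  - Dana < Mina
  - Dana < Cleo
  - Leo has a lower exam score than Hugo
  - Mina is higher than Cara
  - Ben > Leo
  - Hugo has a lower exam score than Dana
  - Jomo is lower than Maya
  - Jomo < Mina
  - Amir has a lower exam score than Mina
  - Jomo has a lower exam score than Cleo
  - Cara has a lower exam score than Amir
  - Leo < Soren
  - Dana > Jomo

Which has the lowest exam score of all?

Cara

Chaining upward from Cara: directly above it, Jomo, Leo, Amir, Soren, Mina; then Maya, Hugo, Dana, Bea, Ben, Cleo.
That covers every other element, and nothing is given below Cara, so Cara is the lowest exam score.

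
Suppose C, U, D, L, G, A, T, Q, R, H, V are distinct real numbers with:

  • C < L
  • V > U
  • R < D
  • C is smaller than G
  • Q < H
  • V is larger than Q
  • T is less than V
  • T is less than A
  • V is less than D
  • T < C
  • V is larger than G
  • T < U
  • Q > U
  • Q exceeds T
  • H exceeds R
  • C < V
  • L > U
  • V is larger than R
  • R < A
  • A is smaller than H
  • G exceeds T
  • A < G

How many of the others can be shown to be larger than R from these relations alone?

From R the given relations immediately reach A, V, D, H.
From those, G — 5 in total.
Nothing else is reachable above R; 5 in all.

5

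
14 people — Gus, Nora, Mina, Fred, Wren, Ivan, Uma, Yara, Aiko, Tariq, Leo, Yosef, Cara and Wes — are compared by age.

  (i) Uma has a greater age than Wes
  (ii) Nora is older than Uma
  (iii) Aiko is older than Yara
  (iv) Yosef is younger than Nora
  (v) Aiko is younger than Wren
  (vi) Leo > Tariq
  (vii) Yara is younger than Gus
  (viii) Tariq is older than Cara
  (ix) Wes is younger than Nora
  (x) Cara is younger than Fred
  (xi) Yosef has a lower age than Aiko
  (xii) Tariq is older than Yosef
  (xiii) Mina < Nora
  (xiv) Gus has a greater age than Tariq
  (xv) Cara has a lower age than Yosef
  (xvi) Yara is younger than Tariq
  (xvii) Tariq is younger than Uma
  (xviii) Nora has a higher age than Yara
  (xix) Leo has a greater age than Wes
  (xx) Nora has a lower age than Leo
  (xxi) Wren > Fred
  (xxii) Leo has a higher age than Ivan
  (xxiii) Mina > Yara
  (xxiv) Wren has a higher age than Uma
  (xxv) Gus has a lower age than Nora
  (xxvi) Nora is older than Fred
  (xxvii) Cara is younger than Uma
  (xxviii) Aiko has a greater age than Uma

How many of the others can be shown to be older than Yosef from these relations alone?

From Yosef the given relations immediately reach Tariq, Aiko, Nora.
From those, Uma, Gus, Wren, Leo — 7 in total.
Nothing else is reachable above Yosef; 7 in all.

7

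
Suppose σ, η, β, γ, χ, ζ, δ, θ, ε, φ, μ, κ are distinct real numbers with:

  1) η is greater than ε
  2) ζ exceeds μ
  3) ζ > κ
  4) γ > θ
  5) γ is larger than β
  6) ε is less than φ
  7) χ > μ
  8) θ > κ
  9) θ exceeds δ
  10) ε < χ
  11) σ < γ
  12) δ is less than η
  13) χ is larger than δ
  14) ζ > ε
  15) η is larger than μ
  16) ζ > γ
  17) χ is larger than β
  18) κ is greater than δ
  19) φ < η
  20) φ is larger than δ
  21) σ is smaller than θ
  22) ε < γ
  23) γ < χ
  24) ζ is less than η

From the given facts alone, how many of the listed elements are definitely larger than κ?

5

The elements the relations force above κ are θ, γ, ζ, χ, η — no chain reaches any other.
That is 5.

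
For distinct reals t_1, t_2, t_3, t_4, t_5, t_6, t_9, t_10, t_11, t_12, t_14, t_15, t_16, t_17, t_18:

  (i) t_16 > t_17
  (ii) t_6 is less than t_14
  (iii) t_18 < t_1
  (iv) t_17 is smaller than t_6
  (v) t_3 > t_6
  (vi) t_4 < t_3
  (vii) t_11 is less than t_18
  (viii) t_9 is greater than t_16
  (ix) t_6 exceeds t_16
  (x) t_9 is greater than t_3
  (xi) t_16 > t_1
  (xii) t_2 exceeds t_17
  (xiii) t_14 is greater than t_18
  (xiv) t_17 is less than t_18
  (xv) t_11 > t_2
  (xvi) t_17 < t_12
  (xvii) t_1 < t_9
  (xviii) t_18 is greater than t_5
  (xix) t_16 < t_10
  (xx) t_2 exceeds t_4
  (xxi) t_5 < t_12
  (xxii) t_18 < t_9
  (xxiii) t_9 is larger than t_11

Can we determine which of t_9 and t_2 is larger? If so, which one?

t_9

Chaining the given relations: t_2 < t_11 < t_18 < t_1 < t_16 < t_6 < t_3 < t_9.
So t_9 is larger.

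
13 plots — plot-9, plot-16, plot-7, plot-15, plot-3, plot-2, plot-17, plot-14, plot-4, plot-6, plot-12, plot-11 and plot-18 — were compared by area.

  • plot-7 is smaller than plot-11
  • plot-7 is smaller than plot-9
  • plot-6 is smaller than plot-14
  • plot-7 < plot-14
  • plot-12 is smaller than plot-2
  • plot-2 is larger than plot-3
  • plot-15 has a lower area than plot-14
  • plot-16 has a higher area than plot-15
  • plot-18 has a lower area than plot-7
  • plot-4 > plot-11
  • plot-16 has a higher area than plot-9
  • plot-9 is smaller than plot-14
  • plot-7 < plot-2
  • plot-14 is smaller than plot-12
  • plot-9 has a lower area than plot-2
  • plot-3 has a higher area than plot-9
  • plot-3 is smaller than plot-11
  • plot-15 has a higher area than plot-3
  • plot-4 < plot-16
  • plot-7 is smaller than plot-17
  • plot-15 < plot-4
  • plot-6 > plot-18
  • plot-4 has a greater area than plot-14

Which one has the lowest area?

plot-18

plot-7 is not least since plot-18 < plot-7; plot-9 is not least since plot-7 < plot-9; plot-3 is not least since plot-9 < plot-3; plot-6 is not least since plot-18 < plot-6; plot-15 is not least since plot-3 < plot-15; plot-11 is not least since plot-7 < plot-11; plot-14 is not least since plot-15 < plot-14; plot-12 is not least since plot-14 < plot-12; plot-4 is not least since plot-15 < plot-4; plot-2 is not least since plot-3 < plot-2; plot-16 is not least since plot-4 < plot-16; plot-17 is not least since plot-7 < plot-17.
Only plot-18 has nothing below it, so plot-18 is the lowest area.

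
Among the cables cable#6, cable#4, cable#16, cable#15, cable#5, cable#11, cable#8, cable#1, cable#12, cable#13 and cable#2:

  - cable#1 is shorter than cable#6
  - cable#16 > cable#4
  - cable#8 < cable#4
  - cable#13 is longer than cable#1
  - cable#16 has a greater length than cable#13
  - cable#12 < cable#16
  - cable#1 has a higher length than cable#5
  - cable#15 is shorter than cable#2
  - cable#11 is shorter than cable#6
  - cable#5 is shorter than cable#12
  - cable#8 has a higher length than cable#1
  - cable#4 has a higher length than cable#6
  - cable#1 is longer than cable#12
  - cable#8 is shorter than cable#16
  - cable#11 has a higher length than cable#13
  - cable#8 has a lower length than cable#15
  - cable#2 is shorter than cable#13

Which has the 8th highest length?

The consecutive relations fix a unique order: cable#5 < cable#12 < cable#1 < cable#8 < cable#15 < cable#2 < cable#13 < cable#11 < cable#6 < cable#4 < cable#16.
Counting 8 from the largest end gives cable#8.

cable#8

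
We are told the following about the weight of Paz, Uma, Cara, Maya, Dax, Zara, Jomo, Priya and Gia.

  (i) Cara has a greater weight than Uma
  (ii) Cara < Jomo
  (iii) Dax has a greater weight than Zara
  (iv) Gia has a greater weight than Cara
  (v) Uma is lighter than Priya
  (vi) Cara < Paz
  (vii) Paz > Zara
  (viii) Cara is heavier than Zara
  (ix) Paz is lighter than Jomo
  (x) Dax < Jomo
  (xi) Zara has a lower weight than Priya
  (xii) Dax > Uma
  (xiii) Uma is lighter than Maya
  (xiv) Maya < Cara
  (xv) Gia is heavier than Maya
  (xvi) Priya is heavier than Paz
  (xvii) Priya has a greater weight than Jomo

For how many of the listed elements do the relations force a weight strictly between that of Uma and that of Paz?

2

Chaining upward from Uma reaches: Maya, Cara, Gia, Dax, Jomo, Priya.
Chaining downward from Paz reaches: Zara, Maya, Cara.
Strictly between Uma and Paz are those in both lists: Maya, Cara — 2 elements.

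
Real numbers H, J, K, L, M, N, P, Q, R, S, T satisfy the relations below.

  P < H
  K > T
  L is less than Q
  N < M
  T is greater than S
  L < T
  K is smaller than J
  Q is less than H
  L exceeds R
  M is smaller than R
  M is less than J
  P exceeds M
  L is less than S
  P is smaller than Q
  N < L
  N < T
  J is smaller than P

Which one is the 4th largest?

J

Chaining the given pairs: N < M < R < L < S < T < K < J < P < Q < H.
Counting 4 from the largest end gives J.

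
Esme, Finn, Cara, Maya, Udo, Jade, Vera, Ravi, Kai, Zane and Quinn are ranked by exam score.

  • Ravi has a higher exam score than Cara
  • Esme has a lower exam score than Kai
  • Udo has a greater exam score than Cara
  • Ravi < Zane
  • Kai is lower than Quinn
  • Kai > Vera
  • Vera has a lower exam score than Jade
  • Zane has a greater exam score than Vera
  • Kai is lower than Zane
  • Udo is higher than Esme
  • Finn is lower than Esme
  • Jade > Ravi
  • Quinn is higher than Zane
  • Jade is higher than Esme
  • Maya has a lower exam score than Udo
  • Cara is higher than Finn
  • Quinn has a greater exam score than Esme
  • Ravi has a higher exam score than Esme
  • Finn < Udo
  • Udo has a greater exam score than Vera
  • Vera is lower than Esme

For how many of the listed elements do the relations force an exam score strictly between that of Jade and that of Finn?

The relations place Finn below Jade. An element lies strictly between them when it is forced above Finn and also forced below Jade.
Above Finn: {Cara, Esme, Kai, Udo, Ravi, Zane, Quinn}. Below Jade: {Cara, Vera, Esme, Ravi}.
Intersection: {Cara, Esme, Ravi} — 3.

3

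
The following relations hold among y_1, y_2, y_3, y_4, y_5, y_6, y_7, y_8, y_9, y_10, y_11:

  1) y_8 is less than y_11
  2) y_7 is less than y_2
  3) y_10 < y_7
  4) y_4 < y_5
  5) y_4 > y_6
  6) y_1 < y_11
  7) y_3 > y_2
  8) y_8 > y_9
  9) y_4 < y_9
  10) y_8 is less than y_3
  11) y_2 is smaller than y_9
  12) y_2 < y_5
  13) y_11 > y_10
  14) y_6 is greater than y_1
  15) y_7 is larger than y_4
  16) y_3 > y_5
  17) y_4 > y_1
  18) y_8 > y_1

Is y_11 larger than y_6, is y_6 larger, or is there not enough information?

Following the relations from y_6: y_6 < y_4 < y_7 < y_2 < y_9 < y_8 < y_11.
So y_11 is larger.

y_11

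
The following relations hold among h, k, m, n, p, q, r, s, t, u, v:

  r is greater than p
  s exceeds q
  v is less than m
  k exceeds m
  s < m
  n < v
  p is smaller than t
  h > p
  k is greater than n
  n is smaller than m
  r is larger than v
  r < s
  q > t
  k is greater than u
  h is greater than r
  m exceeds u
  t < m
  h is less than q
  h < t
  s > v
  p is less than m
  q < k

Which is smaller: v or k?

Chaining the given relations: v < r < h < t < q < s < m < k.
So v < k; v is the smaller of the two.

v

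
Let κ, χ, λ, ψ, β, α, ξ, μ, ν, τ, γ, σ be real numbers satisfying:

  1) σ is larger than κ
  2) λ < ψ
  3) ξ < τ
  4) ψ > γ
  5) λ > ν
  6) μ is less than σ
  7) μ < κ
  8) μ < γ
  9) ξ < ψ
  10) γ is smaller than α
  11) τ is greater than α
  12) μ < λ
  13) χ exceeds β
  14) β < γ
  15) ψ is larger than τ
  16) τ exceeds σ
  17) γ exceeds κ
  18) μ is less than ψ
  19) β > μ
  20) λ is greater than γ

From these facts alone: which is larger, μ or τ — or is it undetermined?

τ

μ < κ and κ < γ give μ < γ.
Then γ < α extends the chain to α.
With α < τ: μ < κ < γ < α < τ.
So τ is larger.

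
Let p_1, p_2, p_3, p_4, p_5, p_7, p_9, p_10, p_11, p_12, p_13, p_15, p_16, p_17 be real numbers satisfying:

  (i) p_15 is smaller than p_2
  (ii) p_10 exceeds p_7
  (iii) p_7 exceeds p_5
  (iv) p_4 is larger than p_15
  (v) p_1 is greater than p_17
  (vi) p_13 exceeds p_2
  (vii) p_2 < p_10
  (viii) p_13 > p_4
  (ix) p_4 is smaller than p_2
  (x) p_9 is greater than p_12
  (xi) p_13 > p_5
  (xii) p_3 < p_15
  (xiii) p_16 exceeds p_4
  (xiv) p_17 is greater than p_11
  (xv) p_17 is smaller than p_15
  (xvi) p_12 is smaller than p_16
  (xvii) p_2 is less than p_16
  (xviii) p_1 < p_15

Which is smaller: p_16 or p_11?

p_11

p_11 < p_17 < p_1 < p_15 < p_4 < p_2 < p_16, by transitivity through p_17, p_1, p_15, p_4, p_2.
So p_11 < p_16; p_11 is the smaller of the two.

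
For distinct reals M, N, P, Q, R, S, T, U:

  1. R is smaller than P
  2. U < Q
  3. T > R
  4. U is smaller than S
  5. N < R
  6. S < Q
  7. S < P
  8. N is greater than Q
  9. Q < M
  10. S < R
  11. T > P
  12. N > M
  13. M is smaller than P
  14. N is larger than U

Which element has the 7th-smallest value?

Chaining the given pairs: U < S < Q < M < N < R < P < T.
The 7th smallest is P.

P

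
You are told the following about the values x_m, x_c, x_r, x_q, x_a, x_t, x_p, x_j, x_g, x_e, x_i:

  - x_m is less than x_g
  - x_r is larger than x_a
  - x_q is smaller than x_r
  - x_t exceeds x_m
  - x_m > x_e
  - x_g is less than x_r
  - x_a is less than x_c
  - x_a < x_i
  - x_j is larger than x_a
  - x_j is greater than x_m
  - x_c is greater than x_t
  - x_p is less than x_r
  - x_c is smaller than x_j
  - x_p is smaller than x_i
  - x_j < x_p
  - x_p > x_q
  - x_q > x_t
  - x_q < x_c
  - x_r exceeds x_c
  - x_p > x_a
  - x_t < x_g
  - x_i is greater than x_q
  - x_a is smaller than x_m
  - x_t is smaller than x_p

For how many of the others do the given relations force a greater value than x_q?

5

The elements the relations force above x_q are x_c, x_j, x_p, x_r, x_i — no chain reaches any other.
That is 5.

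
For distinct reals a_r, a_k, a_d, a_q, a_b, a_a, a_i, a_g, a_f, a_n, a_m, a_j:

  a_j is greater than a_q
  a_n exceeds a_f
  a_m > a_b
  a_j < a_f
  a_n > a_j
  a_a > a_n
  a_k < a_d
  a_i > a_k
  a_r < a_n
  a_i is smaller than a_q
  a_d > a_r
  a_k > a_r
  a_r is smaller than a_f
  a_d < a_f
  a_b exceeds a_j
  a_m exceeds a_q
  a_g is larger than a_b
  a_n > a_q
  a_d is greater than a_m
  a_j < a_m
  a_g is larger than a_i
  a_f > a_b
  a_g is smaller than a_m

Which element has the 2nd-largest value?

Piecing the relations together gives one ordering: a_r < a_k < a_i < a_q < a_j < a_b < a_g < a_m < a_d < a_f < a_n < a_a.
The 2nd largest is a_n.

a_n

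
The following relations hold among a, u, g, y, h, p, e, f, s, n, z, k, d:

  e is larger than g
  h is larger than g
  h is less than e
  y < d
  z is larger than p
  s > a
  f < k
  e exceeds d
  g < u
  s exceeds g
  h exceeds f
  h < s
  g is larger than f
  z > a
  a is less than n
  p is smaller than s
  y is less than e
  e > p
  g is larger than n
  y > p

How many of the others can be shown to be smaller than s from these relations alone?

From s the given relations immediately reach a, p, g, h.
From those, n, f — 6 in total.
No other element is forced below s by the given relations, so the count is 6.

6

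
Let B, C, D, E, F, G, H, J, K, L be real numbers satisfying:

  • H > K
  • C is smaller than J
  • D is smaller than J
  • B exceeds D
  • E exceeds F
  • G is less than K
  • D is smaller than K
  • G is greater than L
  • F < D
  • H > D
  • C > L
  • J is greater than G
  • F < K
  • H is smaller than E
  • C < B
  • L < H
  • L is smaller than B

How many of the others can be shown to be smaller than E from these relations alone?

6

The elements the relations force below E are F, L, D, G, K, H — no chain reaches any other.
That is 6.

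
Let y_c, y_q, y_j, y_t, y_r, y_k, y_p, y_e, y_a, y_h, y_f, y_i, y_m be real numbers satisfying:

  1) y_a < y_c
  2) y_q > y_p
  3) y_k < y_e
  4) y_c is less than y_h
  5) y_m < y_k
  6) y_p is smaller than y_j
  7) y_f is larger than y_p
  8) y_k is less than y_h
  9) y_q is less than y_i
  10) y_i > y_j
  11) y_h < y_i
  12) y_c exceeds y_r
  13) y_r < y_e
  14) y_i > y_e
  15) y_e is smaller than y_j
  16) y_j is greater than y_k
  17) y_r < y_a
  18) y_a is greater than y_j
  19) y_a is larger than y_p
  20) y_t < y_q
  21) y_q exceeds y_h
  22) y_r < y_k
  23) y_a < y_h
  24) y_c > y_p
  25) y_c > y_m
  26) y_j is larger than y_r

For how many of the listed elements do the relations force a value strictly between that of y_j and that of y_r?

Chaining upward from y_r reaches: y_k, y_e, y_a, y_c, y_h, y_q, y_i.
Chaining downward from y_j reaches: y_p, y_m, y_k, y_e.
Strictly between y_r and y_j are those in both lists: y_k, y_e — 2 elements.

2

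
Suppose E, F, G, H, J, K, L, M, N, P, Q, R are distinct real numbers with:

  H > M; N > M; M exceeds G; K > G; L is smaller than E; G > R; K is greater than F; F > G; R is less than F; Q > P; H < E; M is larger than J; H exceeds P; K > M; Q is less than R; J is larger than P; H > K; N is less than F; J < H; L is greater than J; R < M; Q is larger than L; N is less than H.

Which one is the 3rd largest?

K

The consecutive relations fix a unique order: P < J < L < Q < R < G < M < N < F < K < H < E.
Counting 3 from the largest end gives K.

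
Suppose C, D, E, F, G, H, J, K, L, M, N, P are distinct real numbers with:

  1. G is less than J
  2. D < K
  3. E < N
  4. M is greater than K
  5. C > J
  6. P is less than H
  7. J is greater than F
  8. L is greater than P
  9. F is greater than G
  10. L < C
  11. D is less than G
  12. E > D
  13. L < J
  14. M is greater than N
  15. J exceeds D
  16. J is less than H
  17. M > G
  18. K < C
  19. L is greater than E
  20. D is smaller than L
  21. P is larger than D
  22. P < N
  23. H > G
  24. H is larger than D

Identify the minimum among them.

Chaining upward from D: directly above it, P, G, K, E, L, J, H; then F, N, C, M.
That covers every other element, and nothing is given below D, so D is the minimum.

D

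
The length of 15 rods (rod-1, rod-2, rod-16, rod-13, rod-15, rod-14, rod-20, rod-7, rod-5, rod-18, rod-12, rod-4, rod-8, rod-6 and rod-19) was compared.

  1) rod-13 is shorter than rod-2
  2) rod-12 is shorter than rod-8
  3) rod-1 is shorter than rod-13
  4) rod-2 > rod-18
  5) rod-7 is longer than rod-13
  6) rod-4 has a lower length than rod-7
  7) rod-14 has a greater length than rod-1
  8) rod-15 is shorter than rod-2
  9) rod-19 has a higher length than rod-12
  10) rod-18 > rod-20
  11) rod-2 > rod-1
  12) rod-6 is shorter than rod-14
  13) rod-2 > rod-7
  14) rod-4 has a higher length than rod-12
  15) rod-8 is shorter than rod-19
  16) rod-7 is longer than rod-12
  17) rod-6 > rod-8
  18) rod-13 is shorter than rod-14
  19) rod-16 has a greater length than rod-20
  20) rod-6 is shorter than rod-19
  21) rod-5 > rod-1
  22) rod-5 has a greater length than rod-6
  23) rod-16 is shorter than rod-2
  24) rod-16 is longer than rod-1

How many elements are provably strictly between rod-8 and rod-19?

1

Chaining upward from rod-8 reaches: rod-6, rod-5, rod-14.
Chaining downward from rod-19 reaches: rod-12, rod-6.
Strictly between rod-8 and rod-19 are those in both lists: rod-6 — 1 element.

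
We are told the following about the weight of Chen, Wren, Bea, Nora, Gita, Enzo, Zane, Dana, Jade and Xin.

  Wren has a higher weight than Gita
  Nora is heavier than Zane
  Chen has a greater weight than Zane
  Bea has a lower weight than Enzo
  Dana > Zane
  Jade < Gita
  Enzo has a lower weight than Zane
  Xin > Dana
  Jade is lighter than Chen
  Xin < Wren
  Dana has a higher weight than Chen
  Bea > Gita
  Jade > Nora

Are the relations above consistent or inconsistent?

inconsistent

Chaining the given relations yields Nora < Jade < Gita < Bea < Enzo < Zane, so Nora < Zane. But one relation states Zane < Nora. These cannot both hold.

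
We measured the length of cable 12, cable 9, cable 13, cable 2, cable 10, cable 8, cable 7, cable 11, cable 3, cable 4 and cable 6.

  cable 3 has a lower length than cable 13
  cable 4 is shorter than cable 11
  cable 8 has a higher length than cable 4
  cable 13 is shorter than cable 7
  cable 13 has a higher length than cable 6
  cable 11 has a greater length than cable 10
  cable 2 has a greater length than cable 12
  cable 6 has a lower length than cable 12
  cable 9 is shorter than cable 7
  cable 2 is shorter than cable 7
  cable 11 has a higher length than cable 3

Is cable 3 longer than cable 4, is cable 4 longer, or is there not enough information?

undetermined

Following every chain through cable 4: above cable 4 we get cable 8, cable 11.
cable 3 is not reached, and no chain runs the other way from cable 3 to cable 4.
So the given relations leave the order of cable 4 and cable 3 undetermined.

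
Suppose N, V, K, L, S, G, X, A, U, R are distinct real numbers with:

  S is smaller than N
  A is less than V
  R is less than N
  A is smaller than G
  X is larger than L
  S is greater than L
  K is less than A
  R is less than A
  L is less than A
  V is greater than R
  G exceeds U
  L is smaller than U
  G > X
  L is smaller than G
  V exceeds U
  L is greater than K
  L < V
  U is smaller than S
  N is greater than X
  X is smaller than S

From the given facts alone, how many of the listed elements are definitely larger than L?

Directly above L: X, A, U, S, V, G.
One step further: N (7 so far).
No other element is forced above L by the given relations, so the count is 7.

7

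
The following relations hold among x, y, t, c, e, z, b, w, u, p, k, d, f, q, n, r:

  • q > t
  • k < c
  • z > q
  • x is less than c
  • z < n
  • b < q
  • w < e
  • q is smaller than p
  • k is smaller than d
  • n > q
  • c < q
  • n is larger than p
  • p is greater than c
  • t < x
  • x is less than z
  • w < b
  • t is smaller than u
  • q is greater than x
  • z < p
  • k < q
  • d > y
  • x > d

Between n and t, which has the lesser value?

Following the relations from t: t < x < c < q < z < p < n.
So t < n; t is the smaller of the two.

t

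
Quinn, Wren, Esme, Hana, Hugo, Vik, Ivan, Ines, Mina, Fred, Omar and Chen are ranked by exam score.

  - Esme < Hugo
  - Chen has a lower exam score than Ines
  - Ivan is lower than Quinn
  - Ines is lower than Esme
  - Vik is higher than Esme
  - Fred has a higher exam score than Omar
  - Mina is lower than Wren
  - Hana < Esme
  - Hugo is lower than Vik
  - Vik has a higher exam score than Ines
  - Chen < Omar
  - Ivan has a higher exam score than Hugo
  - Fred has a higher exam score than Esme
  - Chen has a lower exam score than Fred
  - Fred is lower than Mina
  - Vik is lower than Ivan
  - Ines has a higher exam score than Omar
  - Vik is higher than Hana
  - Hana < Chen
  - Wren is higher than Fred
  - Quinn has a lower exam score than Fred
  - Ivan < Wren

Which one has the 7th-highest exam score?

Hugo

Chaining the given pairs: Hana < Chen < Omar < Ines < Esme < Hugo < Vik < Ivan < Quinn < Fred < Mina < Wren.
Counting 7 from the largest end gives Hugo.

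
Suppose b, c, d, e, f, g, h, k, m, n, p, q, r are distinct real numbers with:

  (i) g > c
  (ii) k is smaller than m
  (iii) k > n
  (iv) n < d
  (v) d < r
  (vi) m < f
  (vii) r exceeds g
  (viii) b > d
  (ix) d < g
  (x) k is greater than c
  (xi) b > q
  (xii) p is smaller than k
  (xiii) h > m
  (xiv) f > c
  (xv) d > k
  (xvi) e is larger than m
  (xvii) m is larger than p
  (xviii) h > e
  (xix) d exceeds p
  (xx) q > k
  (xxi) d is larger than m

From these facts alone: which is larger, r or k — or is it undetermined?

r

Chaining the given relations: k < m < d < g < r.
So r is larger.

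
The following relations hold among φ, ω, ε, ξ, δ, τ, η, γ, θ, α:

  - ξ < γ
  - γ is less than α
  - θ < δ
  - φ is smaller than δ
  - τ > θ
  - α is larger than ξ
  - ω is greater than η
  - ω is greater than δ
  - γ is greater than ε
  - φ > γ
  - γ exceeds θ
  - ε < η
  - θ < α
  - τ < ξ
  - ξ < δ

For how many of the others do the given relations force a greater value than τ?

6

The elements the relations force above τ are ξ, γ, α, φ, δ, ω — no chain reaches any other.
That is 6.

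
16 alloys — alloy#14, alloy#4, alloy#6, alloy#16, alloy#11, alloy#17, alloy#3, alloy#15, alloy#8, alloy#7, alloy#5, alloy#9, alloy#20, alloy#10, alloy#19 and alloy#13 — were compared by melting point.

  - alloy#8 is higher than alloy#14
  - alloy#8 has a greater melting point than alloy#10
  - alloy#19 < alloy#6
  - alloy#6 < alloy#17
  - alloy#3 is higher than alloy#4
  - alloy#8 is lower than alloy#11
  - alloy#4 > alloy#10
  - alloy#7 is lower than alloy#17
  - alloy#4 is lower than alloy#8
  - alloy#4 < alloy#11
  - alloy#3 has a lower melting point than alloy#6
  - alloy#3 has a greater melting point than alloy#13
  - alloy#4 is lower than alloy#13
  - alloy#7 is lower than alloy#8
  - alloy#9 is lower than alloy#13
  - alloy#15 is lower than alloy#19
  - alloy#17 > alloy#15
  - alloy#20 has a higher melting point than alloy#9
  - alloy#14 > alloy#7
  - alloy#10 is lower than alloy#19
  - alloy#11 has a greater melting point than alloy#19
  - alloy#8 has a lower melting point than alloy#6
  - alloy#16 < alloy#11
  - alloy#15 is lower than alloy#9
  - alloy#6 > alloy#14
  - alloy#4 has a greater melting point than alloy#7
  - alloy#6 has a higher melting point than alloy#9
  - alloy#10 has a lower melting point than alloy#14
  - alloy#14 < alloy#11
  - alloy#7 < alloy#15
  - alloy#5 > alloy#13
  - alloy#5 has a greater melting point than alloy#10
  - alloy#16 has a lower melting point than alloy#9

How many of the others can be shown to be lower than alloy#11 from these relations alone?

Directly below alloy#11: alloy#4, alloy#16, alloy#14, alloy#19, alloy#8.
One step further: alloy#7, alloy#10, alloy#15 (8 so far).
No other element is forced below alloy#11 by the given relations, so the count is 8.

8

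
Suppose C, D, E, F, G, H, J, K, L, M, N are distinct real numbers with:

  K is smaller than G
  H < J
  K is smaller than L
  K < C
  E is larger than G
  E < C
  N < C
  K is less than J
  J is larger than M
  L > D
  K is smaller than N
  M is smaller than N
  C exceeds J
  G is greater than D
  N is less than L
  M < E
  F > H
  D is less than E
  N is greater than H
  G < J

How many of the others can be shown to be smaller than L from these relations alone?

5

The elements the relations force below L are M, K, H, D, N — no chain reaches any other.
That is 5.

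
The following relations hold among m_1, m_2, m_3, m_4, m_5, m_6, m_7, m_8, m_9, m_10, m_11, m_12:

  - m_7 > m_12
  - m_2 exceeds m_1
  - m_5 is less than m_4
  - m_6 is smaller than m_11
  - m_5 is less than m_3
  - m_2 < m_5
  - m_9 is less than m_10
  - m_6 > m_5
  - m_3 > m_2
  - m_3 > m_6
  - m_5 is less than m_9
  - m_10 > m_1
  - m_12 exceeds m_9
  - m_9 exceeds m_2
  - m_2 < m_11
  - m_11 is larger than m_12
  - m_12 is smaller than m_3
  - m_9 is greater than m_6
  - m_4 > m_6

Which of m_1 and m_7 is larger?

m_1 < m_2 and m_2 < m_5 give m_1 < m_5.
Then m_5 < m_6 extends the chain to m_6.
Then m_6 < m_9 extends the chain to m_9.
With m_9 < m_12: m_1 < m_2 < m_5 < m_6 < m_9 < m_12.
Then m_12 < m_7 extends the chain to m_7.
So m_1 < m_7; m_7 is the larger of the two.

m_7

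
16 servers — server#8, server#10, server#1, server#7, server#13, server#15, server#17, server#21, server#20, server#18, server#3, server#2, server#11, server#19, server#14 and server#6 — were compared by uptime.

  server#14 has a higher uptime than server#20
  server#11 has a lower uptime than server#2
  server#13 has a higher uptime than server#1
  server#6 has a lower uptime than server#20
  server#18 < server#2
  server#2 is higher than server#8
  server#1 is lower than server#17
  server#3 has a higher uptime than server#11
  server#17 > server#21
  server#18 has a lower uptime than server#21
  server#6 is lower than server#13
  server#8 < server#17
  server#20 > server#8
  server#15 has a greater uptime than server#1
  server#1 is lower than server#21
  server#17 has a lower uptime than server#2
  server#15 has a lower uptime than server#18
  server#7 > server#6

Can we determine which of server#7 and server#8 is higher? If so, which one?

undetermined

Following every chain through server#8: above server#8 we get server#20, server#14, server#17, server#2.
server#7 is not reached, and no chain runs the other way from server#7 to server#8.
So the given relations leave the order of server#8 and server#7 undetermined.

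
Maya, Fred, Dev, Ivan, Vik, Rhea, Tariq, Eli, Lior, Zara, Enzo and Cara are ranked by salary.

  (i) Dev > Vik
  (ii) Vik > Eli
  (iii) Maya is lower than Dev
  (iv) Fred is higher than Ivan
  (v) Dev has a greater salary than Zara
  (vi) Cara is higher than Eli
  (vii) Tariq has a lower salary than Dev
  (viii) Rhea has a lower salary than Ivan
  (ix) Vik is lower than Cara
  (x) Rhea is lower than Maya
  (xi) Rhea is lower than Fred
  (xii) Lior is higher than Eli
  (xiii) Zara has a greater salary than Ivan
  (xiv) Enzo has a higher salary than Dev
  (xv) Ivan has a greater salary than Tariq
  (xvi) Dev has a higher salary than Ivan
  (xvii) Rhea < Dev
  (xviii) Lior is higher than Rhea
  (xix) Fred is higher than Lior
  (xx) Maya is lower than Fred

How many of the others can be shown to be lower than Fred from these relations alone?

6

The elements the relations force below Fred are Eli, Rhea, Lior, Tariq, Ivan, Maya — no chain reaches any other.
That is 6.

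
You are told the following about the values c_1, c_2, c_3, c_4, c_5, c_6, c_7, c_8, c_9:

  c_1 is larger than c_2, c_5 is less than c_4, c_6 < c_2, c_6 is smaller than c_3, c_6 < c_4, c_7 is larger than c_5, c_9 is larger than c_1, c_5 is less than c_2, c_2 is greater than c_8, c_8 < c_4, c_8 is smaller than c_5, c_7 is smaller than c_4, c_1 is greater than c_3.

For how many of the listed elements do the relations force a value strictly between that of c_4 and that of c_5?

1

Chaining upward from c_5 reaches: c_2, c_7, c_1, c_9.
Chaining downward from c_4 reaches: c_6, c_8, c_7.
Strictly between c_5 and c_4 are those in both lists: c_7 — 1 element.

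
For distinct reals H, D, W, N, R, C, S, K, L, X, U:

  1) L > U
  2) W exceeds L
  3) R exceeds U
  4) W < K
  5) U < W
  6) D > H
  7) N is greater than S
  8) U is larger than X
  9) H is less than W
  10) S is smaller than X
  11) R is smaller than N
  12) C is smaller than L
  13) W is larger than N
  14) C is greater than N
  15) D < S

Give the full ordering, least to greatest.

H < D < S < X < U < R < N < C < L < W < K

Each adjacent pair is fixed by a given relation: H < D; D < S; S < X; X < U; U < R; R < N; N < C; C < L; L < W; W < K. Chaining them end to end gives the full order.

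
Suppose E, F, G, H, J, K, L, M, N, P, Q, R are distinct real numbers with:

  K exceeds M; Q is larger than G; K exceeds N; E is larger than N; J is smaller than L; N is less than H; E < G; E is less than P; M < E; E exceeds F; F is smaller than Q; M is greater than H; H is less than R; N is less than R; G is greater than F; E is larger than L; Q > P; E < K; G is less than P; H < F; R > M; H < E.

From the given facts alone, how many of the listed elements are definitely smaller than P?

8

From P the given relations immediately reach E, G.
From those, N, H, F, L, M — 7 in total.
From those, J — 8 in total.
No other element is forced below P by the given relations, so the count is 8.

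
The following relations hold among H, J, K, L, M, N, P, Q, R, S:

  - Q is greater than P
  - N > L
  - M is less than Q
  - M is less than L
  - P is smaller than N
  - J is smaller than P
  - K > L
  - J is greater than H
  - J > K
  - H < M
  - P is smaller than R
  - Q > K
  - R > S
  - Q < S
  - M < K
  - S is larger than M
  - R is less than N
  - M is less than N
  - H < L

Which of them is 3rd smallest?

Piecing the relations together gives one ordering: H < M < L < K < J < P < Q < S < R < N.
Counting 3 from the smallest end gives L.

L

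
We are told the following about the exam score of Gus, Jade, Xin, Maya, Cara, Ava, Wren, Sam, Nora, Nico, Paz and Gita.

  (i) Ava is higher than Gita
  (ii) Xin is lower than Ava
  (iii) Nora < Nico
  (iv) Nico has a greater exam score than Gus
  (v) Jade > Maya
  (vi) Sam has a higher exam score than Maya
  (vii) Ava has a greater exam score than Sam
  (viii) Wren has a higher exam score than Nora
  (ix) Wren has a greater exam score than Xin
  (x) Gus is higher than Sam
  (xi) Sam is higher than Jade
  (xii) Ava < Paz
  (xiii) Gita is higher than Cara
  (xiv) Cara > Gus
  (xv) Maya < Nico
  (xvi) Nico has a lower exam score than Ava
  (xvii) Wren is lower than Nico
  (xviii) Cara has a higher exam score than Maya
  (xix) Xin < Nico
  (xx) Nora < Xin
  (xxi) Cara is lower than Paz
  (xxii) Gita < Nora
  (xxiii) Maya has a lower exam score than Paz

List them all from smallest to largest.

Maya < Jade < Sam < Gus < Cara < Gita < Nora < Xin < Wren < Nico < Ava < Paz

Nothing is placed below Maya, so it is least; from there Maya < Jade; Jade < Sam; Sam < Gus; Gus < Cara; Cara < Gita; Gita < Nora; Nora < Xin; Xin < Wren; Wren < Nico; Nico < Ava; Ava < Paz, each given directly.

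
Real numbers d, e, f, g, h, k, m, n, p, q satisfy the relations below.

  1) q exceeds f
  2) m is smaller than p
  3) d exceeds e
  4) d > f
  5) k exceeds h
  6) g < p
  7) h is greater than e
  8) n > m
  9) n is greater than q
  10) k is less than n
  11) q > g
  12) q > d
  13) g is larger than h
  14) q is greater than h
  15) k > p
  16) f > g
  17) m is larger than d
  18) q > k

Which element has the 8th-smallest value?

k

The consecutive relations fix a unique order: e < h < g < f < d < m < p < k < q < n.
Counting 8 from the smallest end gives k.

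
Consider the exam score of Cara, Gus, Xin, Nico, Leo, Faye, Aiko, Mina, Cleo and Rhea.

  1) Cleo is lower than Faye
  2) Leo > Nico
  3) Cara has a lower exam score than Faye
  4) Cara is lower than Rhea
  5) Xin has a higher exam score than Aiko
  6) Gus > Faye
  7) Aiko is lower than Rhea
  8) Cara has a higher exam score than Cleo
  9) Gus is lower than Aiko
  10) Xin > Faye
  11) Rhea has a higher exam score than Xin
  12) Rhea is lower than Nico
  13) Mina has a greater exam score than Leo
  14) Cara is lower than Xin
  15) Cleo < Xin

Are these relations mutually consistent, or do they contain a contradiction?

consistent

Every relation is compatible with Cleo < Cara < Faye < Gus < Aiko < Xin < Rhea < Nico < Leo < Mina; the set is consistent.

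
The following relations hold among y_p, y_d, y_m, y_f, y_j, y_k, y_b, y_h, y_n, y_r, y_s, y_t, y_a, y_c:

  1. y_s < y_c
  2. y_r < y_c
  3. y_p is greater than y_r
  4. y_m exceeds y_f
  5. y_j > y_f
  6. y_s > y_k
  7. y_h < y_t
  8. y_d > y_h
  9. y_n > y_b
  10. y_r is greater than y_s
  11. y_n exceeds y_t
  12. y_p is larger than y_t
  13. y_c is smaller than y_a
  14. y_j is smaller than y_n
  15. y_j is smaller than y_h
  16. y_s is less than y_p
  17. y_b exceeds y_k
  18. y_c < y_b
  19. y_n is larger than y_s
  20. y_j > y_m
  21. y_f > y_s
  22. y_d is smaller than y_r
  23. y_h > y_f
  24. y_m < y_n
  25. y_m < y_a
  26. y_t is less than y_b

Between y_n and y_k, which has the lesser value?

y_k

y_k < y_s and y_s < y_f give y_k < y_f.
Then y_f < y_m extends the chain to y_m.
With y_m < y_j: y_k < y_s < y_f < y_m < y_j.
With y_j < y_h: y_k < y_s < y_f < y_m < y_j < y_h.
With y_h < y_d: y_k < y_s < y_f < y_m < y_j < y_h < y_d.
Then y_d < y_r extends the chain to y_r.
Then y_r < y_c extends the chain to y_c.
With y_c < y_b: y_k < y_s < y_f < y_m < y_j < y_h < y_d < y_r < y_c < y_b.
Then y_b < y_n extends the chain to y_n.
So y_k < y_n; y_k is the smaller of the two.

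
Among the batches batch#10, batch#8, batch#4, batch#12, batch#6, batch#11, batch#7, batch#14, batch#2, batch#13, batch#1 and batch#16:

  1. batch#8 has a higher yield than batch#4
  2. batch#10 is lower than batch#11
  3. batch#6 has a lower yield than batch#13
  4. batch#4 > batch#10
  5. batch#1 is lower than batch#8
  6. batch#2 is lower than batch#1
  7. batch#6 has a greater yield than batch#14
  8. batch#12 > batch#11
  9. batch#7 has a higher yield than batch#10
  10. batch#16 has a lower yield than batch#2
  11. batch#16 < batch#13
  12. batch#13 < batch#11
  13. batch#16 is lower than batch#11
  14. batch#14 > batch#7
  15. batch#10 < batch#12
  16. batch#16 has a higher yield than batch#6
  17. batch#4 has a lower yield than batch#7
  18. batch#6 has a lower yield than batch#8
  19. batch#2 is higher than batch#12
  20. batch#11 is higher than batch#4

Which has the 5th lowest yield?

Chaining the given pairs: batch#10 < batch#4 < batch#7 < batch#14 < batch#6 < batch#16 < batch#13 < batch#11 < batch#12 < batch#2 < batch#1 < batch#8.
Counting 5 from the smallest end gives batch#6.

batch#6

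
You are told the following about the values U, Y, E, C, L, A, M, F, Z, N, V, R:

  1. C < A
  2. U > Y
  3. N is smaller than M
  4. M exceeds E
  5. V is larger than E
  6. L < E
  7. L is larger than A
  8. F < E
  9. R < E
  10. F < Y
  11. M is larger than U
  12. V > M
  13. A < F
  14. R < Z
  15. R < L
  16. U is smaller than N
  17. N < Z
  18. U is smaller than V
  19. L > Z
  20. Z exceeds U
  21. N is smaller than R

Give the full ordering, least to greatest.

C < A < F < Y < U < N < R < Z < L < E < M < V

Nothing is placed below C, so it is least; from there C < A; A < F; F < Y; Y < U; U < N; N < R; R < Z; Z < L; L < E; E < M; M < V, each given directly.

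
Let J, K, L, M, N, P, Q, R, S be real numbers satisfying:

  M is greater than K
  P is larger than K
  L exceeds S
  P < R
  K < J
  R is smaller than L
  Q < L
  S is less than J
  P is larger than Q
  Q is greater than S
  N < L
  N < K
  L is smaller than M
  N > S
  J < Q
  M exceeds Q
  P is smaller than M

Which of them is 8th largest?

Piecing the relations together gives one ordering: S < N < K < J < Q < P < R < L < M.
Counting 8 from the largest end gives N.

N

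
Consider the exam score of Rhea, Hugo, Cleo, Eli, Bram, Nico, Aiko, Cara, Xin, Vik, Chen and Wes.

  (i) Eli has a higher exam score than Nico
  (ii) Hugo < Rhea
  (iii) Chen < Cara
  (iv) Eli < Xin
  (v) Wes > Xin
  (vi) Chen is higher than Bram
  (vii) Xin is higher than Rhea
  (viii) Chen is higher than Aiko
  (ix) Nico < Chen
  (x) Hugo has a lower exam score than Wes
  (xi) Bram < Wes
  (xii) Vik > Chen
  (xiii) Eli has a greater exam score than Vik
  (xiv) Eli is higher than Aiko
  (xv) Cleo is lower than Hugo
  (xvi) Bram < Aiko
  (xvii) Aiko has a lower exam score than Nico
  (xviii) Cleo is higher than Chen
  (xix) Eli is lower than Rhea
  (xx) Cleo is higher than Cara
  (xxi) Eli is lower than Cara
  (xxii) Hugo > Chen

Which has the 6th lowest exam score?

Piecing the relations together gives one ordering: Bram < Aiko < Nico < Chen < Vik < Eli < Cara < Cleo < Hugo < Rhea < Xin < Wes.
Counting 6 from the smallest end gives Eli.

Eli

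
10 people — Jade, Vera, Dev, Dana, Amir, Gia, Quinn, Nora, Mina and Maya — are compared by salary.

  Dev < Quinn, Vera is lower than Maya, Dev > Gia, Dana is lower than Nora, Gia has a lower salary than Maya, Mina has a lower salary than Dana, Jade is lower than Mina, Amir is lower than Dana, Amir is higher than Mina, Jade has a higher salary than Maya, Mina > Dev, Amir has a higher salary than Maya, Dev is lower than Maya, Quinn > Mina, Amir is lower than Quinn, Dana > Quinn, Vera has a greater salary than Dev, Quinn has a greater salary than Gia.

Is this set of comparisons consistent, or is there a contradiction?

The single ordering Gia < Dev < Vera < Maya < Jade < Mina < Amir < Quinn < Dana < Nora satisfies every listed relation, so no contradiction arises.

consistent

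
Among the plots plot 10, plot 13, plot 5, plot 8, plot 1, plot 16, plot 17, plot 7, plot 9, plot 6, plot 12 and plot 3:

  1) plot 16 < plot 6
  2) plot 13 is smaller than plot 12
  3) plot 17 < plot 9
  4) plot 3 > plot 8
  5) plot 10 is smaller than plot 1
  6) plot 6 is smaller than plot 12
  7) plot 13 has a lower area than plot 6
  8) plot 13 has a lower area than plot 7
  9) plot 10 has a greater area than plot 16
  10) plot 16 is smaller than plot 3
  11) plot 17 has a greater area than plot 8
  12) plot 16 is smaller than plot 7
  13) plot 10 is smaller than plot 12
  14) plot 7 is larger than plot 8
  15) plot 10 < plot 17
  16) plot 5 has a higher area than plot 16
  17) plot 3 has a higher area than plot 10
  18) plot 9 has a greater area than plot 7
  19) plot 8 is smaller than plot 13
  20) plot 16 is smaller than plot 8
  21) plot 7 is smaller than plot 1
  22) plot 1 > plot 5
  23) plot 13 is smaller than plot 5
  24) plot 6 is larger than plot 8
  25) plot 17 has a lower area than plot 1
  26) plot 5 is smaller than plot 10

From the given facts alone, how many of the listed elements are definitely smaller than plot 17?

From plot 17 the given relations immediately reach plot 8, plot 10.
From those, plot 16, plot 5 — 4 in total.
From those, plot 13 — 5 in total.
No other element is forced below plot 17 by the given relations, so the count is 5.

5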